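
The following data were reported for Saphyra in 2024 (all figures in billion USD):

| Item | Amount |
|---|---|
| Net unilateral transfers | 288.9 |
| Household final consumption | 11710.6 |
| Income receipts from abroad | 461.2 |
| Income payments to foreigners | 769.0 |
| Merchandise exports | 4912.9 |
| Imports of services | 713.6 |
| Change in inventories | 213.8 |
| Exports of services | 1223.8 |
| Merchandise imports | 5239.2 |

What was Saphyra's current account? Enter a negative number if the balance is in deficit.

Goods balance = 4912.9 - 5239.2 = -326.3
Services balance = 1223.8 - 713.6 = 510.2
Trade balance (goods + services) = -326.3 + 510.2 = 183.9
Net primary income = 461.2 - 769.0 = -307.8
Net secondary income = 288.9
Current account = 183.9 + (-307.8) + 288.9 = 165.0

165.0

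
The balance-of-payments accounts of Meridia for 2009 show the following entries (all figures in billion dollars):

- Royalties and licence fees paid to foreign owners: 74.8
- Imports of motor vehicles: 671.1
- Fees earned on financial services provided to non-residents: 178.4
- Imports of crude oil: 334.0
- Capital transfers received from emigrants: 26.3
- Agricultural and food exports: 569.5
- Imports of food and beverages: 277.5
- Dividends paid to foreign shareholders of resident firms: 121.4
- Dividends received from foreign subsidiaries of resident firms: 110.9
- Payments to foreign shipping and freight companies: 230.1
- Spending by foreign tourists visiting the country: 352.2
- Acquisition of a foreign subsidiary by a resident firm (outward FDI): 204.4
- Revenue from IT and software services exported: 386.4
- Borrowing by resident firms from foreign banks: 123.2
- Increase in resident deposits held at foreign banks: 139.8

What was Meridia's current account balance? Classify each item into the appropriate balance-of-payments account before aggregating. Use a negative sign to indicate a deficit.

Goods: -671.1 + 569.5 - 334.0 - 277.5 = -713.1
Services: 352.2 + 178.4 - 74.8 + 386.4 - 230.1 = 612.1
Primary income: 110.9 - 121.4 = -10.5
Current account = (-713.1) + 612.1 + (-10.5) = -111.5
(Excluded from the current account — capital account: capital transfers received from emigrants 26.3; financial account: acquisition of a foreign subsidiary by a resident firm (outward FDI) 204.4, borrowing by resident firms from foreign banks 123.2, increase in resident deposits held at foreign banks 139.8.)

-111.5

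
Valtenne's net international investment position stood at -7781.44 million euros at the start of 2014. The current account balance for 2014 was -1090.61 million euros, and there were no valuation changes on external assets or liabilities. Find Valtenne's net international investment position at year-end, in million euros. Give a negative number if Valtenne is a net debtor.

-8872.05

With no valuation effects, change in NIIP = current account = -1090.61
End-of-year NIIP = -7781.44 + (-1090.61) = -8872.05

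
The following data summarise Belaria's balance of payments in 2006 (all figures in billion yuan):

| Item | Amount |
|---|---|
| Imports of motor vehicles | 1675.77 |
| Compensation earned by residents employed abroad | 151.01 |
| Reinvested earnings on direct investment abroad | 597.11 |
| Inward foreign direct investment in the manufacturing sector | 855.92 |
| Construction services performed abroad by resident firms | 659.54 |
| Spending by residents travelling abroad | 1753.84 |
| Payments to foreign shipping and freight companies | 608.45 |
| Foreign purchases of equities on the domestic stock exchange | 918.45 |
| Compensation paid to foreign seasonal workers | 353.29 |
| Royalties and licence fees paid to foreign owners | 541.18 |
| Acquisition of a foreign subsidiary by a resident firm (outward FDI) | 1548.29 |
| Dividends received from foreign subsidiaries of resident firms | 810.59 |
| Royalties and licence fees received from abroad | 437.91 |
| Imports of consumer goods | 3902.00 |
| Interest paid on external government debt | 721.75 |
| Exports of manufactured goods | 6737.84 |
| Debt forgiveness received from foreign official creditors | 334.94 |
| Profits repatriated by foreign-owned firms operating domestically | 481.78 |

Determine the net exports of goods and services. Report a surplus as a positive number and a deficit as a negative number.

Goods: -1675.77 - 3902.00 + 6737.84 = 1160.07
Services: -608.45 - 541.18 + 437.91 - 1753.84 + 659.54 = -1806.02
Trade balance = 1160.07 + (-1806.02) = -645.95
(Excluded from the trade balance — primary income: compensation earned by residents employed abroad 151.01, reinvested earnings on direct investment abroad 597.11, compensation paid to foreign seasonal workers 353.29, dividends received from foreign subsidiaries of resident firms 810.59, interest paid on external government debt 721.75, profits repatriated by foreign-owned firms operating domestically 481.78; financial account: inward foreign direct investment in the manufacturing sector 855.92, foreign purchases of equities on the domestic stock exchange 918.45, acquisition of a foreign subsidiary by a resident firm (outward FDI) 1548.29; capital account: debt forgiveness received from foreign official creditors 334.94.)

-645.95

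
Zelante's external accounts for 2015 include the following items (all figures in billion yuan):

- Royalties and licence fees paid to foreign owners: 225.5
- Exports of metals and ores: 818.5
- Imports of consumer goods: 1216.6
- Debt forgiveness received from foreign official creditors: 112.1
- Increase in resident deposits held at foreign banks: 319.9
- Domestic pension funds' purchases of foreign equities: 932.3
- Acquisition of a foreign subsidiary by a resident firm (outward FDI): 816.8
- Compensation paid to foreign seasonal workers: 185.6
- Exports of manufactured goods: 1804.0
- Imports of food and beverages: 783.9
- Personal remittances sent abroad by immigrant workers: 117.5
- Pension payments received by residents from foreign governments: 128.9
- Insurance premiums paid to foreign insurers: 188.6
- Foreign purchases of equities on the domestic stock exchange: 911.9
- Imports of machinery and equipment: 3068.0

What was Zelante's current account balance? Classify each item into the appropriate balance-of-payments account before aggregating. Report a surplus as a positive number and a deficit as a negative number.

-3034.3

Goods: -1216.6 + 1804.0 - 783.9 - 3068.0 + 818.5 = -2446.0
Services: -188.6 - 225.5 = -414.1
Primary income: -185.6
Secondary income: -117.5 + 128.9 = 11.4
Current account = (-2446.0) + (-414.1) + (-185.6) + 11.4 = -3034.3
(Excluded from the current account — capital account: debt forgiveness received from foreign official creditors 112.1; financial account: increase in resident deposits held at foreign banks 319.9, domestic pension funds' purchases of foreign equities 932.3, acquisition of a foreign subsidiary by a resident firm (outward FDI) 816.8, foreign purchases of equities on the domestic stock exchange 911.9.)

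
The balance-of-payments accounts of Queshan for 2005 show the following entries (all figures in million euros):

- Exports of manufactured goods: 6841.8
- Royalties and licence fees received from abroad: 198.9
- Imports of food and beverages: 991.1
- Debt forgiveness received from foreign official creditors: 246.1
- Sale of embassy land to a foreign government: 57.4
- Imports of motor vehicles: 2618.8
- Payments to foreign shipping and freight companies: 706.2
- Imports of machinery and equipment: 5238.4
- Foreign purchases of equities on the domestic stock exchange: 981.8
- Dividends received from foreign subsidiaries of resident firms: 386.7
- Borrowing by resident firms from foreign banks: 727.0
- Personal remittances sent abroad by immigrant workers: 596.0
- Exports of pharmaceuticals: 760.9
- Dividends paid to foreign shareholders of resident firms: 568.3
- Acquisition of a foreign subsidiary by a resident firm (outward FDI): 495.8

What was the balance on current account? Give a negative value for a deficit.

-2530.5

Goods: 6841.8 - 2618.8 + 760.9 - 991.1 - 5238.4 = -1245.6
Services: 198.9 - 706.2 = -507.3
Primary income: -568.3 + 386.7 = -181.6
Secondary income: -596.0
Current account = (-1245.6) + (-507.3) + (-181.6) + (-596.0) = -2530.5
(Excluded from the current account — capital account: debt forgiveness received from foreign official creditors 246.1, sale of embassy land to a foreign government 57.4; financial account: foreign purchases of equities on the domestic stock exchange 981.8, borrowing by resident firms from foreign banks 727.0, acquisition of a foreign subsidiary by a resident firm (outward FDI) 495.8.)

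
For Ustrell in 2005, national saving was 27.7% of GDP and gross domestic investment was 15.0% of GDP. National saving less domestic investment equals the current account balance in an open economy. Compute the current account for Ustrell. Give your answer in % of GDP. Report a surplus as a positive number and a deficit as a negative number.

12.7

CA = S - I = 27.7 - 15.0 = 12.7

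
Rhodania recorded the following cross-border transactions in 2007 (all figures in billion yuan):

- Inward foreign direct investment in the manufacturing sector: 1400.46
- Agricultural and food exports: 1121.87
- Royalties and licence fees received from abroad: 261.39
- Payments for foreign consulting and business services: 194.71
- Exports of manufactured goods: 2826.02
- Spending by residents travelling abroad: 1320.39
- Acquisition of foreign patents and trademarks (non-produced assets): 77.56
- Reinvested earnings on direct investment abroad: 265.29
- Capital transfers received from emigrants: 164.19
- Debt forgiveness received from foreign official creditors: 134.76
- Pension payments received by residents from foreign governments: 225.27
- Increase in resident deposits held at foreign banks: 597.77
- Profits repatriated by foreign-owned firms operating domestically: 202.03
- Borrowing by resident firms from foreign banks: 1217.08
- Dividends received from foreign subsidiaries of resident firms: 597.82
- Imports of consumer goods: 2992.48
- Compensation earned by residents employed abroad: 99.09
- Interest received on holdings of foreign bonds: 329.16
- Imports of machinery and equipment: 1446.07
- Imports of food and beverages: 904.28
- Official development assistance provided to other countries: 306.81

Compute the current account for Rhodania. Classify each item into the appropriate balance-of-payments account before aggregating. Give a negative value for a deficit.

Goods: 1121.87 - 2992.48 - 904.28 - 1446.07 + 2826.02 = -1394.94
Services: 261.39 - 194.71 - 1320.39 = -1253.71
Primary income: -202.03 + 99.09 + 329.16 + 265.29 + 597.82 = 1089.33
Secondary income: -306.81 + 225.27 = -81.54
Current account = (-1394.94) + (-1253.71) + 1089.33 + (-81.54) = -1640.86
(Excluded from the current account — financial account: inward foreign direct investment in the manufacturing sector 1400.46, increase in resident deposits held at foreign banks 597.77, borrowing by resident firms from foreign banks 1217.08; capital account: acquisition of foreign patents and trademarks (non-produced assets) 77.56, capital transfers received from emigrants 164.19, debt forgiveness received from foreign official creditors 134.76.)

-1640.86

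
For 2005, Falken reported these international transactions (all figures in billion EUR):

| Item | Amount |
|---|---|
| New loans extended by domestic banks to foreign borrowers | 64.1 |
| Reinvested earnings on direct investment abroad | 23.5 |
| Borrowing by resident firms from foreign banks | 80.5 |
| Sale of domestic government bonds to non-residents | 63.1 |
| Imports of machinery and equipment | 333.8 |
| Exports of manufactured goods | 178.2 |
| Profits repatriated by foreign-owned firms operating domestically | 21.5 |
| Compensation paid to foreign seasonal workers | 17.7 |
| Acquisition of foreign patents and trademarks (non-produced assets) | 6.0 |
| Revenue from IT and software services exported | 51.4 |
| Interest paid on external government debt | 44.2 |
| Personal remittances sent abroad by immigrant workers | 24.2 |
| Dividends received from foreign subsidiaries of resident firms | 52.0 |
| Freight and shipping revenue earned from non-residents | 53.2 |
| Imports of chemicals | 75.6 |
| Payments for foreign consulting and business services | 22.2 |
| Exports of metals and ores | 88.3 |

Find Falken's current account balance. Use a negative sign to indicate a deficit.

Goods: 178.2 + 88.3 - 75.6 - 333.8 = -142.9
Services: -22.2 + 53.2 + 51.4 = 82.4
Primary income: 52.0 + 23.5 - 21.5 - 17.7 - 44.2 = -7.9
Secondary income: -24.2
Current account = (-142.9) + 82.4 + (-7.9) + (-24.2) = -92.6
(Excluded from the current account — financial account: new loans extended by domestic banks to foreign borrowers 64.1, borrowing by resident firms from foreign banks 80.5, sale of domestic government bonds to non-residents 63.1; capital account: acquisition of foreign patents and trademarks (non-produced assets) 6.0.)

-92.6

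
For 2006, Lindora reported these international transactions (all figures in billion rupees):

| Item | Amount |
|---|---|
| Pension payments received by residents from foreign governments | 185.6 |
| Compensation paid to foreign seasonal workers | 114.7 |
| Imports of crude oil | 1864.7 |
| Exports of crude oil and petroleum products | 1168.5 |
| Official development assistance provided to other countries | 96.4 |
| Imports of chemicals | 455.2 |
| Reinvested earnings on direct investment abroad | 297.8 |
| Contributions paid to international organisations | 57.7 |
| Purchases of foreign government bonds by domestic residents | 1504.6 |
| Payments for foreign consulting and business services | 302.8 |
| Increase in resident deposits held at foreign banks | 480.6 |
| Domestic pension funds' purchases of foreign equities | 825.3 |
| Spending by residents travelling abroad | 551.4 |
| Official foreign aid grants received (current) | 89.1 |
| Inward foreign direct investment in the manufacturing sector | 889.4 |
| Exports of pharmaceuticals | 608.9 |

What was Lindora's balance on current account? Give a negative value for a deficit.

-1093.0

Goods: 1168.5 + 608.9 - 455.2 - 1864.7 = -542.5
Services: -551.4 - 302.8 = -854.2
Primary income: 297.8 - 114.7 = 183.1
Secondary income: 185.6 - 96.4 - 57.7 + 89.1 = 120.6
Current account = (-542.5) + (-854.2) + 183.1 + 120.6 = -1093.0
(Excluded from the current account — financial account: purchases of foreign government bonds by domestic residents 1504.6, increase in resident deposits held at foreign banks 480.6, domestic pension funds' purchases of foreign equities 825.3, inward foreign direct investment in the manufacturing sector 889.4.)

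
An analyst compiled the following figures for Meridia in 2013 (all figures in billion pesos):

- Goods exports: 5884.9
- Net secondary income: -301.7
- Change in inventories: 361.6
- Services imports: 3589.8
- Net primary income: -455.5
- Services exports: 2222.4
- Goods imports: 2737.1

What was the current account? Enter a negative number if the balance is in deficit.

Goods balance = 5884.9 - 2737.1 = 3147.8
Services balance = 2222.4 - 3589.8 = -1367.4
Trade balance (goods + services) = 3147.8 + (-1367.4) = 1780.4
Net primary income = -455.5
Net secondary income = -301.7
Current account = 1780.4 + (-455.5) + (-301.7) = 1023.2

1023.2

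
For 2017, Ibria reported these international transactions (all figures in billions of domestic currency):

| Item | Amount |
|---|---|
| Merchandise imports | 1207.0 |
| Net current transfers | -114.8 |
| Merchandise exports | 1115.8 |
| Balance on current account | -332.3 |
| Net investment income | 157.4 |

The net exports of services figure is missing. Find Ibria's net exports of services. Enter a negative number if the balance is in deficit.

Current account = goods balance + services balance + net primary income + net secondary income
Sum of the known components = -48.6
Net exports of services = CA - (known components) = -332.3 - (-48.6) = -283.7

-283.7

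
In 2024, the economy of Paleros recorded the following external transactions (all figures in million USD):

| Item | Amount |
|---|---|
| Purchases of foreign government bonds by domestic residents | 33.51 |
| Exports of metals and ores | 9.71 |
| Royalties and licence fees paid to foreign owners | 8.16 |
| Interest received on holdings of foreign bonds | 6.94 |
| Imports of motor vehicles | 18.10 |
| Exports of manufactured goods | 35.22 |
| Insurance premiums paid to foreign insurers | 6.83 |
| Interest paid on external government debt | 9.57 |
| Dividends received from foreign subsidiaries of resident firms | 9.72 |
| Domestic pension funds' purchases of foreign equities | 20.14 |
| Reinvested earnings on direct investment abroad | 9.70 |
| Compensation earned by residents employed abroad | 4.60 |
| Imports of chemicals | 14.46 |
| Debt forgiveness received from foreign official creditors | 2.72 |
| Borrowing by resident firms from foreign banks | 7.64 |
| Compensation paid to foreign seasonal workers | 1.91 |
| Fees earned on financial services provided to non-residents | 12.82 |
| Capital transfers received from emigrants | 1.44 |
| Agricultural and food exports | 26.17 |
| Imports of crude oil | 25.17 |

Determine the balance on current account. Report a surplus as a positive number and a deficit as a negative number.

Goods: 35.22 + 9.71 - 25.17 - 14.46 - 18.10 + 26.17 = 13.37
Services: -8.16 + 12.82 - 6.83 = -2.17
Primary income: -9.57 - 1.91 + 6.94 + 9.72 + 9.70 + 4.60 = 19.48
Current account = 13.37 + (-2.17) + 19.48 = 30.68
(Excluded from the current account — financial account: purchases of foreign government bonds by domestic residents 33.51, domestic pension funds' purchases of foreign equities 20.14, borrowing by resident firms from foreign banks 7.64; capital account: debt forgiveness received from foreign official creditors 2.72, capital transfers received from emigrants 1.44.)

30.68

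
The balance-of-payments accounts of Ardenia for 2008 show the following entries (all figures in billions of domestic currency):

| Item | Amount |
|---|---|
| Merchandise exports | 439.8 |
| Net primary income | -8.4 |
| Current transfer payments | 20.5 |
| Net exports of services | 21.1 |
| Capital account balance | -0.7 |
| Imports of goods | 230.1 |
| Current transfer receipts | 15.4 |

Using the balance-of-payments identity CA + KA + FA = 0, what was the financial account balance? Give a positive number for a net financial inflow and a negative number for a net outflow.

Goods balance = 439.8 - 230.1 = 209.7
Services balance = 21.1
Trade balance (goods + services) = 209.7 + 21.1 = 230.8
Net primary income = -8.4
Net secondary income = 15.4 - 20.5 = -5.1
Current account = 230.8 + (-8.4) + (-5.1) = 217.3
Financial account = -(217.3 + (-0.7)) = -216.6

-216.6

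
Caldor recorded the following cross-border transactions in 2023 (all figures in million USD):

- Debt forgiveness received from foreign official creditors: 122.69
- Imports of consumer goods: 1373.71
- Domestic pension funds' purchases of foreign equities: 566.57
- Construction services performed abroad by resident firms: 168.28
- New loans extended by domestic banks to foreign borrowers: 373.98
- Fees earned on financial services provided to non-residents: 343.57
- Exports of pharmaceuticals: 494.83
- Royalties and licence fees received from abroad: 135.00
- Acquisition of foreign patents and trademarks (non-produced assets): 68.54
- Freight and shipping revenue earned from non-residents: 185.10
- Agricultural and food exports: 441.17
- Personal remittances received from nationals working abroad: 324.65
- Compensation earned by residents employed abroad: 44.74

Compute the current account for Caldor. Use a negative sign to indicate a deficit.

Goods: 441.17 - 1373.71 + 494.83 = -437.71
Services: 135.00 + 168.28 + 343.57 + 185.10 = 831.95
Primary income: 44.74
Secondary income: 324.65
Current account = (-437.71) + 831.95 + 44.74 + 324.65 = 763.63
(Excluded from the current account — capital account: debt forgiveness received from foreign official creditors 122.69, acquisition of foreign patents and trademarks (non-produced assets) 68.54; financial account: domestic pension funds' purchases of foreign equities 566.57, new loans extended by domestic banks to foreign borrowers 373.98.)

763.63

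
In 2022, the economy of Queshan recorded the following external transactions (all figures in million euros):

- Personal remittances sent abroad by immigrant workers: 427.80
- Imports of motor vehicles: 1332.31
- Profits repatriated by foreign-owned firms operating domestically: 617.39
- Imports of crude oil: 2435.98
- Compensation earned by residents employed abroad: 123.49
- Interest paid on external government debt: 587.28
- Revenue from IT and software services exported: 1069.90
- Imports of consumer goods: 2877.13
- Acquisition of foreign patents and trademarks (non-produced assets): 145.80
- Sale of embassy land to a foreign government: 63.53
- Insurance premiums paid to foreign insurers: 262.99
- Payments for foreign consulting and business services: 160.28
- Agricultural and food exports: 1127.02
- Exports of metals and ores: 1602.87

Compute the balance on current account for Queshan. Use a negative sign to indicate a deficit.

-4777.88

Goods: 1602.87 - 1332.31 - 2877.13 - 2435.98 + 1127.02 = -3915.53
Services: 1069.90 - 262.99 - 160.28 = 646.63
Primary income: -617.39 - 587.28 + 123.49 = -1081.18
Secondary income: -427.80
Current account = (-3915.53) + 646.63 + (-1081.18) + (-427.80) = -4777.88
(Excluded from the current account — capital account: acquisition of foreign patents and trademarks (non-produced assets) 145.80, sale of embassy land to a foreign government 63.53.)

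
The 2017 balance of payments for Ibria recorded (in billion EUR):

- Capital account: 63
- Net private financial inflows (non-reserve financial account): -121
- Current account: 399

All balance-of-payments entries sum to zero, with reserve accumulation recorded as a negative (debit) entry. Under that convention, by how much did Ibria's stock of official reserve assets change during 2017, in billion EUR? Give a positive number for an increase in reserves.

341

Official reserve transactions balance = -(399 + 63 + (-121)) = -341
An accumulation of reserves is recorded as a debit (negative entry), so the change in the stock of reserves is the negative of that balance.
Change in official reserves = -(-341) = 341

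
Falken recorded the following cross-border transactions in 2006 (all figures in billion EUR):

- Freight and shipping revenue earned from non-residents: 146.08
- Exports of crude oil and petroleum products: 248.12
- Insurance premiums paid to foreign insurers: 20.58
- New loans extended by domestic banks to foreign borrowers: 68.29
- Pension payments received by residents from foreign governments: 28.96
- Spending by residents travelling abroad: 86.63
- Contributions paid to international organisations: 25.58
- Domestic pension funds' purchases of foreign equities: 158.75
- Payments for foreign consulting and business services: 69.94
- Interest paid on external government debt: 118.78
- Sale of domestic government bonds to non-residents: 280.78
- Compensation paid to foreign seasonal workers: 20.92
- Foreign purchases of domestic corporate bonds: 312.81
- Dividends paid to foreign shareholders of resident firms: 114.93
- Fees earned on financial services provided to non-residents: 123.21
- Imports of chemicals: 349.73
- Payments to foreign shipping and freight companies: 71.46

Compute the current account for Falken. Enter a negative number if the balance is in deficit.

Goods: 248.12 - 349.73 = -101.61
Services: 123.21 - 71.46 - 20.58 - 86.63 - 69.94 + 146.08 = 20.68
Primary income: -20.92 - 118.78 - 114.93 = -254.63
Secondary income: -25.58 + 28.96 = 3.38
Current account = (-101.61) + 20.68 + (-254.63) + 3.38 = -332.18
(Excluded from the current account — financial account: new loans extended by domestic banks to foreign borrowers 68.29, domestic pension funds' purchases of foreign equities 158.75, sale of domestic government bonds to non-residents 280.78, foreign purchases of domestic corporate bonds 312.81.)

-332.18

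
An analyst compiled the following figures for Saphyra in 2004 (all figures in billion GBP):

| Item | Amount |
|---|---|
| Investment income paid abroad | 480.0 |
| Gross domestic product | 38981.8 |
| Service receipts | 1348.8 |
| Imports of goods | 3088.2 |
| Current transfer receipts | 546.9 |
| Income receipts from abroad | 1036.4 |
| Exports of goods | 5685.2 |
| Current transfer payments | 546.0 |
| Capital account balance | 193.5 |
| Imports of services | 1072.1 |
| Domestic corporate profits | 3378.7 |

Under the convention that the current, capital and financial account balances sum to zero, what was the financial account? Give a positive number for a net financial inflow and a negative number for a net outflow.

Goods balance = 5685.2 - 3088.2 = 2597.0
Services balance = 1348.8 - 1072.1 = 276.7
Trade balance (goods + services) = 2597.0 + 276.7 = 2873.7
Net primary income = 1036.4 - 480.0 = 556.4
Net secondary income = 546.9 - 546.0 = 0.9
Current account = 2873.7 + 556.4 + 0.9 = 3431.0
Financial account = -(3431.0 + 193.5) = -3624.5

-3624.5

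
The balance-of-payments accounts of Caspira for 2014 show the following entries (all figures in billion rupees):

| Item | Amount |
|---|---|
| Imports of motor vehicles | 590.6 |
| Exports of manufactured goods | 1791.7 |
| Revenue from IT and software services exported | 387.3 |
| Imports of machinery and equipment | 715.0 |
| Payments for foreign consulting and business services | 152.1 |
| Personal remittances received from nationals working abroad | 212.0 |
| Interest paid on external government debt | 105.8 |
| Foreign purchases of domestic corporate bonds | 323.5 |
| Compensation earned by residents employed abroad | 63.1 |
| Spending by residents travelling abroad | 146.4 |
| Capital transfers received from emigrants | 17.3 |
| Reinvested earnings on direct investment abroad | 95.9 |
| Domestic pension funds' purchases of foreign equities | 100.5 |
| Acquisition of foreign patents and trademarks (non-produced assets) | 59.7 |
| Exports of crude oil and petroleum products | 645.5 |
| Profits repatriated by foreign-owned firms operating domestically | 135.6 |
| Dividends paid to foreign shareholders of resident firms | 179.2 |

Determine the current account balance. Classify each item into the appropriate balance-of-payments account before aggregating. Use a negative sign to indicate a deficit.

1170.8

Goods: -715.0 + 1791.7 - 590.6 + 645.5 = 1131.6
Services: 387.3 - 146.4 - 152.1 = 88.8
Primary income: -105.8 - 179.2 + 63.1 + 95.9 - 135.6 = -261.6
Secondary income: 212.0
Current account = 1131.6 + 88.8 + (-261.6) + 212.0 = 1170.8
(Excluded from the current account — financial account: foreign purchases of domestic corporate bonds 323.5, domestic pension funds' purchases of foreign equities 100.5; capital account: capital transfers received from emigrants 17.3, acquisition of foreign patents and trademarks (non-produced assets) 59.7.)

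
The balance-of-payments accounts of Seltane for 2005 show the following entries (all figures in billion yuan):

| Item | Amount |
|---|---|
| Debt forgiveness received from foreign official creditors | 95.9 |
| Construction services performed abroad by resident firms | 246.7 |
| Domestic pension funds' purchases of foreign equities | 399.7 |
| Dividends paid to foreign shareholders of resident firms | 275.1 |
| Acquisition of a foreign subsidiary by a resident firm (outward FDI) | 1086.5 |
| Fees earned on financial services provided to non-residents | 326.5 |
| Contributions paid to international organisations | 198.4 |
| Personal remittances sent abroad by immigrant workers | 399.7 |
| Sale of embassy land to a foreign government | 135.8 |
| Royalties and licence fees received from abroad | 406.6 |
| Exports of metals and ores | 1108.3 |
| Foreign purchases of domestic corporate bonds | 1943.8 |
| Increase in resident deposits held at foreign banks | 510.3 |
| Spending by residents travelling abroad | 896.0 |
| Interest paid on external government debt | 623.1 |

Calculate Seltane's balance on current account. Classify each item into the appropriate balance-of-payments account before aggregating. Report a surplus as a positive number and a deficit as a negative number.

-304.2

Goods: 1108.3
Services: 406.6 - 896.0 + 246.7 + 326.5 = 83.8
Primary income: -623.1 - 275.1 = -898.2
Secondary income: -399.7 - 198.4 = -598.1
Current account = 1108.3 + 83.8 + (-898.2) + (-598.1) = -304.2
(Excluded from the current account — capital account: debt forgiveness received from foreign official creditors 95.9, sale of embassy land to a foreign government 135.8; financial account: domestic pension funds' purchases of foreign equities 399.7, acquisition of a foreign subsidiary by a resident firm (outward FDI) 1086.5, foreign purchases of domestic corporate bonds 1943.8, increase in resident deposits held at foreign banks 510.3.)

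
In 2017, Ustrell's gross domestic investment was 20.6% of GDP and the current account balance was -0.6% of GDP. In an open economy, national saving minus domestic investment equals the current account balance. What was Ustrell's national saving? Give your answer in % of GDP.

20.0

S = I + CA = 20.6 + (-0.6) = 20.0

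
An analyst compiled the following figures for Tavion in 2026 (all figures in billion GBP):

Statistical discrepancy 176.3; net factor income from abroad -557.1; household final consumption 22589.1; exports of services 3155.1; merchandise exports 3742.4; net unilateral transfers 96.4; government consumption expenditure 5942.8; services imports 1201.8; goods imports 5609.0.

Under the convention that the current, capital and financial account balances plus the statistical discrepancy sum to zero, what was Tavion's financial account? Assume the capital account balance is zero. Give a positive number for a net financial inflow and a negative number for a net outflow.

197.7

Goods balance = 3742.4 - 5609.0 = -1866.6
Services balance = 3155.1 - 1201.8 = 1953.3
Trade balance (goods + services) = -1866.6 + 1953.3 = 86.7
Net primary income = -557.1
Net secondary income = 96.4
Current account = 86.7 + (-557.1) + 96.4 = -374.0
Financial account = -(-374.0 + 176.3) = 197.7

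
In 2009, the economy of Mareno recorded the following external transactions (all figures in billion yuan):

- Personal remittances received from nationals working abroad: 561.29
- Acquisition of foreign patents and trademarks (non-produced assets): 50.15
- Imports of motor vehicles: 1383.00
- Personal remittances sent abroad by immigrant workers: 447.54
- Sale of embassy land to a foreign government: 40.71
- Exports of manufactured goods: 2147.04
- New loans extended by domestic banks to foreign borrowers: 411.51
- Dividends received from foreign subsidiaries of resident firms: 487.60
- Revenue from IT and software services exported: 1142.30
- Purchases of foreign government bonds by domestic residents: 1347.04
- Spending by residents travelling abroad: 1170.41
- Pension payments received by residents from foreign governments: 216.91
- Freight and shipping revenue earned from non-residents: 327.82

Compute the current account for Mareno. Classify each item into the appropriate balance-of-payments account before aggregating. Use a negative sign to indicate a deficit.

1882.01

Goods: -1383.00 + 2147.04 = 764.04
Services: 1142.30 - 1170.41 + 327.82 = 299.71
Primary income: 487.60
Secondary income: 561.29 + 216.91 - 447.54 = 330.66
Current account = 764.04 + 299.71 + 487.60 + 330.66 = 1882.01
(Excluded from the current account — capital account: acquisition of foreign patents and trademarks (non-produced assets) 50.15, sale of embassy land to a foreign government 40.71; financial account: new loans extended by domestic banks to foreign borrowers 411.51, purchases of foreign government bonds by domestic residents 1347.04.)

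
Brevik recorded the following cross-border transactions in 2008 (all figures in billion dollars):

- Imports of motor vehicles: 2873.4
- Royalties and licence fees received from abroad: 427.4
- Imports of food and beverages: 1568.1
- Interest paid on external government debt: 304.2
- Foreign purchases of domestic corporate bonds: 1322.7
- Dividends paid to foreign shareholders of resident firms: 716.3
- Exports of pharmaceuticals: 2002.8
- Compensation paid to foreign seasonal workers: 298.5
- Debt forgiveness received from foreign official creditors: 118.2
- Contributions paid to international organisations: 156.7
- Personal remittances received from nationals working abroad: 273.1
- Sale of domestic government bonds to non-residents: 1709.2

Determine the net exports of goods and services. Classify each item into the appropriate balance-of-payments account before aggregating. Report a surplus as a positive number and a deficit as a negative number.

Goods: -1568.1 + 2002.8 - 2873.4 = -2438.7
Services: 427.4
Trade balance = -2438.7 + 427.4 = -2011.3
(Excluded from the trade balance — primary income: interest paid on external government debt 304.2, dividends paid to foreign shareholders of resident firms 716.3, compensation paid to foreign seasonal workers 298.5; financial account: foreign purchases of domestic corporate bonds 1322.7, sale of domestic government bonds to non-residents 1709.2; capital account: debt forgiveness received from foreign official creditors 118.2; secondary income: contributions paid to international organisations 156.7, personal remittances received from nationals working abroad 273.1.)

-2011.3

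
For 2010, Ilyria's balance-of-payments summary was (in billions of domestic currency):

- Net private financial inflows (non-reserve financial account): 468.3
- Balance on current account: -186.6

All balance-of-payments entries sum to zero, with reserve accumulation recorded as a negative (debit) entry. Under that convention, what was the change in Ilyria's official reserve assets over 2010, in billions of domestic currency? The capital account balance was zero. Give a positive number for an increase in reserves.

Official reserve transactions balance = -((-186.6) + 468.3) = -281.7
An accumulation of reserves is recorded as a debit (negative entry), so the change in the stock of reserves is the negative of that balance.
Change in official reserves = -(-281.7) = 281.7

281.7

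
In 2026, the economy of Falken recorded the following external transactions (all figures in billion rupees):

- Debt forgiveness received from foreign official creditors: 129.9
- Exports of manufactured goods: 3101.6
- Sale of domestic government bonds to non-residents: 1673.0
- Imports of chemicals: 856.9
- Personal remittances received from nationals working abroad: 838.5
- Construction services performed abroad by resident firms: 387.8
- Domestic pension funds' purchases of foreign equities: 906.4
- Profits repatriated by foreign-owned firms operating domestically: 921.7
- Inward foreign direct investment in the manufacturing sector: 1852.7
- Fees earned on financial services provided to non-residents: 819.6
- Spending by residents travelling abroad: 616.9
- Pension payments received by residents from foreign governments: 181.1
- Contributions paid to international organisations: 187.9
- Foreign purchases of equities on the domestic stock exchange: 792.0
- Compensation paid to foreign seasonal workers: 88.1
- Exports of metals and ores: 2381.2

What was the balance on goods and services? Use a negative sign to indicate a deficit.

5216.4

Goods: 3101.6 - 856.9 + 2381.2 = 4625.9
Services: 819.6 + 387.8 - 616.9 = 590.5
Trade balance = 4625.9 + 590.5 = 5216.4
(Excluded from the trade balance — capital account: debt forgiveness received from foreign official creditors 129.9; financial account: sale of domestic government bonds to non-residents 1673.0, domestic pension funds' purchases of foreign equities 906.4, inward foreign direct investment in the manufacturing sector 1852.7, foreign purchases of equities on the domestic stock exchange 792.0; secondary income: personal remittances received from nationals working abroad 838.5, pension payments received by residents from foreign governments 181.1, contributions paid to international organisations 187.9; primary income: profits repatriated by foreign-owned firms operating domestically 921.7, compensation paid to foreign seasonal workers 88.1.)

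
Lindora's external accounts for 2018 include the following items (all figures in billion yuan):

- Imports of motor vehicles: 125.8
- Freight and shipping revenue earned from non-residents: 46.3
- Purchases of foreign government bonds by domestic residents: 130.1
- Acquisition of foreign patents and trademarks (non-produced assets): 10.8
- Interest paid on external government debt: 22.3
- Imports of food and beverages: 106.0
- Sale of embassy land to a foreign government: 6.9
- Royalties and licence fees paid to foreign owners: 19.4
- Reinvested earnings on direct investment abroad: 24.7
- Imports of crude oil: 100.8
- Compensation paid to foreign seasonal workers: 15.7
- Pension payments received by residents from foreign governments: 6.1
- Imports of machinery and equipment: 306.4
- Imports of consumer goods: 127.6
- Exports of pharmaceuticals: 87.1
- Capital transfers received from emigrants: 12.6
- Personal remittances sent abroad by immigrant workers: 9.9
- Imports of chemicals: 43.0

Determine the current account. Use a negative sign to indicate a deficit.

Goods: 87.1 - 106.0 - 306.4 - 43.0 - 125.8 - 100.8 - 127.6 = -722.5
Services: -19.4 + 46.3 = 26.9
Primary income: -15.7 + 24.7 - 22.3 = -13.3
Secondary income: 6.1 - 9.9 = -3.8
Current account = (-722.5) + 26.9 + (-13.3) + (-3.8) = -712.7
(Excluded from the current account — financial account: purchases of foreign government bonds by domestic residents 130.1; capital account: acquisition of foreign patents and trademarks (non-produced assets) 10.8, sale of embassy land to a foreign government 6.9, capital transfers received from emigrants 12.6.)

-712.7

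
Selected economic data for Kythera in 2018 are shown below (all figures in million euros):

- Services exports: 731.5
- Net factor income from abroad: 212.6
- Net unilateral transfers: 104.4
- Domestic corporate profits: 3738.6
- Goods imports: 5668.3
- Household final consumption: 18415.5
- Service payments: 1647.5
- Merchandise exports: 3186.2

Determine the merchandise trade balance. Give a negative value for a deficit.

Goods balance = 3186.2 - 5668.3 = -2482.1

-2482.1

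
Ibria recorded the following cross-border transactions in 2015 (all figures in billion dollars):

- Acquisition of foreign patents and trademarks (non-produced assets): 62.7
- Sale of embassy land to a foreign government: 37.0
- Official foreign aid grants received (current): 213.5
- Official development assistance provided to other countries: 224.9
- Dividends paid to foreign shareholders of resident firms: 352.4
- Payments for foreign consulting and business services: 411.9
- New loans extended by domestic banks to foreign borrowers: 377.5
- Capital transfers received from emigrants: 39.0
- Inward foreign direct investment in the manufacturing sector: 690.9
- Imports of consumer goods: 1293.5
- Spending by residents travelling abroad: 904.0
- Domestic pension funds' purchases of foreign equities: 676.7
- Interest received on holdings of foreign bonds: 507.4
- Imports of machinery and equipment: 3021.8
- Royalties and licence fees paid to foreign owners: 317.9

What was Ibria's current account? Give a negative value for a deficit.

-5805.5

Goods: -3021.8 - 1293.5 = -4315.3
Services: -904.0 - 411.9 - 317.9 = -1633.8
Primary income: 507.4 - 352.4 = 155.0
Secondary income: 213.5 - 224.9 = -11.4
Current account = (-4315.3) + (-1633.8) + 155.0 + (-11.4) = -5805.5
(Excluded from the current account — capital account: acquisition of foreign patents and trademarks (non-produced assets) 62.7, sale of embassy land to a foreign government 37.0, capital transfers received from emigrants 39.0; financial account: new loans extended by domestic banks to foreign borrowers 377.5, inward foreign direct investment in the manufacturing sector 690.9, domestic pension funds' purchases of foreign equities 676.7.)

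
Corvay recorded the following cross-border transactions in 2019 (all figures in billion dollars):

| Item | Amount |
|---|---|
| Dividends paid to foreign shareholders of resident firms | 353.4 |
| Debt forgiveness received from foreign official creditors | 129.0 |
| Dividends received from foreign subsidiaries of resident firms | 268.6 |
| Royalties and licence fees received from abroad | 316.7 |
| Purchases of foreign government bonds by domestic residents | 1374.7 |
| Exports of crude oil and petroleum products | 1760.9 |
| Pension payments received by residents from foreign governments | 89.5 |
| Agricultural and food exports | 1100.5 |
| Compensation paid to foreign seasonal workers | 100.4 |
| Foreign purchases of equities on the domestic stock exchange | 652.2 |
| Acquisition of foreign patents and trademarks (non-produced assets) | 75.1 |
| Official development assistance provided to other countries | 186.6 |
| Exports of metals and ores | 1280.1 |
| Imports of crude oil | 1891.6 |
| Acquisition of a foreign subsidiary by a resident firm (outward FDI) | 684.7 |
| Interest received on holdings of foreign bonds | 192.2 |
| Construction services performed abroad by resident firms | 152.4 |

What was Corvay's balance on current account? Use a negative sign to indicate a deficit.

Goods: 1280.1 - 1891.6 + 1100.5 + 1760.9 = 2249.9
Services: 152.4 + 316.7 = 469.1
Primary income: 268.6 - 353.4 - 100.4 + 192.2 = 7.0
Secondary income: 89.5 - 186.6 = -97.1
Current account = 2249.9 + 469.1 + 7.0 + (-97.1) = 2628.9
(Excluded from the current account — capital account: debt forgiveness received from foreign official creditors 129.0, acquisition of foreign patents and trademarks (non-produced assets) 75.1; financial account: purchases of foreign government bonds by domestic residents 1374.7, foreign purchases of equities on the domestic stock exchange 652.2, acquisition of a foreign subsidiary by a resident firm (outward FDI) 684.7.)

2628.9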